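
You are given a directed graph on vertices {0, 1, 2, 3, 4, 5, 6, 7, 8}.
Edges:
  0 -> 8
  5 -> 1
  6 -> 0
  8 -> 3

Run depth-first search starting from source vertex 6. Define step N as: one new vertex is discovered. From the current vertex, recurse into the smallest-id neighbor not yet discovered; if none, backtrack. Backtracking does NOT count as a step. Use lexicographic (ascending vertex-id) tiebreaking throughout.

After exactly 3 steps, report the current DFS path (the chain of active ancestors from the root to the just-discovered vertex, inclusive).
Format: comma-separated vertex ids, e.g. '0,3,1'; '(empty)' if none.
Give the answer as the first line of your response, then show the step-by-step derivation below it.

6,0,8

step 1: discover 6; path=6; order=6
step 2: discover 0; path=6>0; order=6,0
step 3: discover 8; path=6>0>8; order=6,0,8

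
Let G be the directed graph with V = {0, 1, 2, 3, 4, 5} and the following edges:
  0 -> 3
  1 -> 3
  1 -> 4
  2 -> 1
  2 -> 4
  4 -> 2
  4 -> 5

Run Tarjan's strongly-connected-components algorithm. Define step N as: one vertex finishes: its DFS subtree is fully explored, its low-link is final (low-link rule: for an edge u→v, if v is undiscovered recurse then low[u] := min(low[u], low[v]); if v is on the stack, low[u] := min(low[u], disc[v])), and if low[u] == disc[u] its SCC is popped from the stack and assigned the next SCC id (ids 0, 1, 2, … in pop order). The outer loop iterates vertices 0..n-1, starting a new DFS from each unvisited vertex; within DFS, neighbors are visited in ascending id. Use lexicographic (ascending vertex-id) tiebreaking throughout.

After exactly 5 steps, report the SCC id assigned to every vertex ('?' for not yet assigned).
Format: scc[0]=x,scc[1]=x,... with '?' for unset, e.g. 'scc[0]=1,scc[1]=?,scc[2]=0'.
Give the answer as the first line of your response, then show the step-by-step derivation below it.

scc[0]=1,scc[1]=?,scc[2]=?,scc[3]=0,scc[4]=?,scc[5]=2

step 1: low=(low[0]=0,low[1]=?,low[2]=?,low[3]=1,low[4]=?,low[5]=?); scc=(scc[0]=?,scc[1]=?,scc[2]=?,scc[3]=0,scc[4]=?,scc[5]=?)
step 2: low=(low[0]=0,low[1]=?,low[2]=?,low[3]=1,low[4]=?,low[5]=?); scc=(scc[0]=1,scc[1]=?,scc[2]=?,scc[3]=0,scc[4]=?,scc[5]=?)
step 3: low=(low[0]=0,low[1]=2,low[2]=2,low[3]=1,low[4]=3,low[5]=?); scc=(scc[0]=1,scc[1]=?,scc[2]=?,scc[3]=0,scc[4]=?,scc[5]=?)
step 4: low=(low[0]=0,low[1]=2,low[2]=2,low[3]=1,low[4]=2,low[5]=5); scc=(scc[0]=1,scc[1]=?,scc[2]=?,scc[3]=0,scc[4]=?,scc[5]=2)
step 5: low=(low[0]=0,low[1]=2,low[2]=2,low[3]=1,low[4]=2,low[5]=5); scc=(scc[0]=1,scc[1]=?,scc[2]=?,scc[3]=0,scc[4]=?,scc[5]=2)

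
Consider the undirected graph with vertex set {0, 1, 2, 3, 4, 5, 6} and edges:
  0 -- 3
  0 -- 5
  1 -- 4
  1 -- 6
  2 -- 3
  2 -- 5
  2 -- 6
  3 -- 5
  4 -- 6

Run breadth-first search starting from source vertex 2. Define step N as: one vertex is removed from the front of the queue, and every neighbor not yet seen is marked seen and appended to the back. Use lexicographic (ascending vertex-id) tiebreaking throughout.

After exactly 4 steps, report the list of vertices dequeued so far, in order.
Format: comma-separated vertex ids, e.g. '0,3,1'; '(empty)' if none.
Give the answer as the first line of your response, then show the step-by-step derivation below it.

2,3,5,6

step 1: dequeue 2; queue=[3,5,6]; order=2
step 2: dequeue 3; queue=[5,6,0]; order=2,3
step 3: dequeue 5; queue=[6,0]; order=2,3,5
step 4: dequeue 6; queue=[0,1,4]; order=2,3,5,6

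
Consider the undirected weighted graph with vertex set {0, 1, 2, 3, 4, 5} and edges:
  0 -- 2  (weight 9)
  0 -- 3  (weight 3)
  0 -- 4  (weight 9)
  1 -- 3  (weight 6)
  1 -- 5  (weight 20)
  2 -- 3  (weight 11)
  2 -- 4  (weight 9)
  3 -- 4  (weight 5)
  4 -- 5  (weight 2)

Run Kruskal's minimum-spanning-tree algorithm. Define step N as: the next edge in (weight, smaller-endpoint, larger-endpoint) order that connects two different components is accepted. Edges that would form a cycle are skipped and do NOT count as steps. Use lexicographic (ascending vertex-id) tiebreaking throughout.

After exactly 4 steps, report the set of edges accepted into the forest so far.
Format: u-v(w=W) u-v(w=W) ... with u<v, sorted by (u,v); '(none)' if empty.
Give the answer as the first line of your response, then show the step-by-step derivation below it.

0-3(w=3) 1-3(w=6) 3-4(w=5) 4-5(w=2)

step 1: add edge 4-5 (w=2); MST = {4-5(w=2)}
step 2: add edge 0-3 (w=3); MST = {0-3(w=3) 4-5(w=2)}
step 3: add edge 3-4 (w=5); MST = {0-3(w=3) 3-4(w=5) 4-5(w=2)}
step 4: add edge 1-3 (w=6); MST = {0-3(w=3) 1-3(w=6) 3-4(w=5) 4-5(w=2)}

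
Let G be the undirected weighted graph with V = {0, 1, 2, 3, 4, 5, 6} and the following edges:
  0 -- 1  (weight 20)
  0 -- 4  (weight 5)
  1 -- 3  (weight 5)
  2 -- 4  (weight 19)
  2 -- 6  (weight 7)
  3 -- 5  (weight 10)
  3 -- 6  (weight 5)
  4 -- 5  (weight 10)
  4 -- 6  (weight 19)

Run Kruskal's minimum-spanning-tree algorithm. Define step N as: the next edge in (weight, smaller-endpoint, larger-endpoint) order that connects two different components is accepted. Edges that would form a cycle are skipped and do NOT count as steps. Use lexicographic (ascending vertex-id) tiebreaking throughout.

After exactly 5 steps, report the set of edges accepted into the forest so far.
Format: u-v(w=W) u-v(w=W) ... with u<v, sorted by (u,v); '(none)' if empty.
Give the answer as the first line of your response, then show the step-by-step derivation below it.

0-4(w=5) 1-3(w=5) 2-6(w=7) 3-5(w=10) 3-6(w=5)

step 1: add edge 0-4 (w=5); MST = {0-4(w=5)}
step 2: add edge 1-3 (w=5); MST = {0-4(w=5) 1-3(w=5)}
step 3: add edge 3-6 (w=5); MST = {0-4(w=5) 1-3(w=5) 3-6(w=5)}
step 4: add edge 2-6 (w=7); MST = {0-4(w=5) 1-3(w=5) 2-6(w=7) 3-6(w=5)}
step 5: add edge 3-5 (w=10); MST = {0-4(w=5) 1-3(w=5) 2-6(w=7) 3-5(w=10) 3-6(w=5)}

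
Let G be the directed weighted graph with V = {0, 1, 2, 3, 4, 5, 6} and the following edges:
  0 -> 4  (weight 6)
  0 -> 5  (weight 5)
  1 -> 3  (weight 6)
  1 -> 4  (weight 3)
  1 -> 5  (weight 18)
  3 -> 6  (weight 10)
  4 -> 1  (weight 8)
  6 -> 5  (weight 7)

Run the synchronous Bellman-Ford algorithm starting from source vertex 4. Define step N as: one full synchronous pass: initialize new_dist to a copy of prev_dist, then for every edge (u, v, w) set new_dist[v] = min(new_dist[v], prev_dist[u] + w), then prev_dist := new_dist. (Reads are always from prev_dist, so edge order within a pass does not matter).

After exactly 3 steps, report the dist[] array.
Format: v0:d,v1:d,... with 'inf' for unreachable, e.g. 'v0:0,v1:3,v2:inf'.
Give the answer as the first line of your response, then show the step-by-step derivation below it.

v0:inf,v1:8,v2:inf,v3:14,v4:0,v5:26,v6:24

step 1: dist = v0:inf,v1:8,v2:inf,v3:inf,v4:0,v5:inf,v6:inf
step 2: dist = v0:inf,v1:8,v2:inf,v3:14,v4:0,v5:26,v6:inf
step 3: dist = v0:inf,v1:8,v2:inf,v3:14,v4:0,v5:26,v6:24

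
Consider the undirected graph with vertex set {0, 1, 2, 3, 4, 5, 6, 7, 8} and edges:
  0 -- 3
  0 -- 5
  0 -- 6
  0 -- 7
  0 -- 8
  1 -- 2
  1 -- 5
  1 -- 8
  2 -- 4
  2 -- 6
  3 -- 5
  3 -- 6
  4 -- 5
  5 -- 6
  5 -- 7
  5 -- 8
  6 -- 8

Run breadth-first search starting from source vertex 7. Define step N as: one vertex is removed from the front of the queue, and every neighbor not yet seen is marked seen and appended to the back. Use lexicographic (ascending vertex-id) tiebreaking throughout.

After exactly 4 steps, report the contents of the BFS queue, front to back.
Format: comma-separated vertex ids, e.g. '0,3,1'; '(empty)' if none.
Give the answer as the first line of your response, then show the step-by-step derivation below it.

6,8,1,4

step 1: dequeue 7; queue=[0,5]; order=7
step 2: dequeue 0; queue=[5,3,6,8]; order=7,0
step 3: dequeue 5; queue=[3,6,8,1,4]; order=7,0,5
step 4: dequeue 3; queue=[6,8,1,4]; order=7,0,5,3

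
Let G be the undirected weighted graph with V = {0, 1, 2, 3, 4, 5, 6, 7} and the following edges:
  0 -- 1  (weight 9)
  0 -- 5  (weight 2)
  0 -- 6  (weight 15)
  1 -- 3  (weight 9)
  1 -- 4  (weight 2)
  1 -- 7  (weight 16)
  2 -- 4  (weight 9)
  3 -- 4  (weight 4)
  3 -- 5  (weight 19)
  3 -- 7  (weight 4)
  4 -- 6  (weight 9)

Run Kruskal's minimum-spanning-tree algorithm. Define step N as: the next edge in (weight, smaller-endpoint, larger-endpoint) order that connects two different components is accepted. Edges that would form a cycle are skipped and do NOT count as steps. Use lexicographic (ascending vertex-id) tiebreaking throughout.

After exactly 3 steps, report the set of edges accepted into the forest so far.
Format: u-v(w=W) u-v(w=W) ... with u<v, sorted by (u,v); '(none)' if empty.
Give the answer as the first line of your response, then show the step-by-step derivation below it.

0-5(w=2) 1-4(w=2) 3-4(w=4)

step 1: add edge 0-5 (w=2); MST = {0-5(w=2)}
step 2: add edge 1-4 (w=2); MST = {0-5(w=2) 1-4(w=2)}
step 3: add edge 3-4 (w=4); MST = {0-5(w=2) 1-4(w=2) 3-4(w=4)}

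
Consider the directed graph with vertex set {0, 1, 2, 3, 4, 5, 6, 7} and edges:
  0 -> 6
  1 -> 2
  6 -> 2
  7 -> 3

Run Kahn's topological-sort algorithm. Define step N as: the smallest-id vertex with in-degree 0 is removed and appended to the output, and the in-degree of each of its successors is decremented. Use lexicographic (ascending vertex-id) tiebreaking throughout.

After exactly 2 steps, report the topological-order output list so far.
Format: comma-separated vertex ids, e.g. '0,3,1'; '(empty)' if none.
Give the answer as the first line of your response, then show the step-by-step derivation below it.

0,1

step 1: output 0; order=[0]; indeg=(0,0,2,1,0,0,0,0)
step 2: output 1; order=[0,1]; indeg=(0,0,1,1,0,0,0,0)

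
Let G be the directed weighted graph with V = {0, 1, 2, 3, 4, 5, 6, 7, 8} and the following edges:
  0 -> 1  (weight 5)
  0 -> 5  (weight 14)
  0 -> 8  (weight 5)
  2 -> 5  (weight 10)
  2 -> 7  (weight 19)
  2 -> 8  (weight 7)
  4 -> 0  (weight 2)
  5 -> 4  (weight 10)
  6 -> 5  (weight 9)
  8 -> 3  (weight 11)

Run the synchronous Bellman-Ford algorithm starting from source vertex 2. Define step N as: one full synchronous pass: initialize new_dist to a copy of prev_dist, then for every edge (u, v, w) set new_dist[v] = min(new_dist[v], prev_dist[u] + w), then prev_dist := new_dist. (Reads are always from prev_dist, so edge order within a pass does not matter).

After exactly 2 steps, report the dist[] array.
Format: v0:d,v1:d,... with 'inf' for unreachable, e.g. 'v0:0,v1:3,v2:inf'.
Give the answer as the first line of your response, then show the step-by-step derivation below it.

v0:inf,v1:inf,v2:0,v3:18,v4:20,v5:10,v6:inf,v7:19,v8:7

step 1: dist = v0:inf,v1:inf,v2:0,v3:inf,v4:inf,v5:10,v6:inf,v7:19,v8:7
step 2: dist = v0:inf,v1:inf,v2:0,v3:18,v4:20,v5:10,v6:inf,v7:19,v8:7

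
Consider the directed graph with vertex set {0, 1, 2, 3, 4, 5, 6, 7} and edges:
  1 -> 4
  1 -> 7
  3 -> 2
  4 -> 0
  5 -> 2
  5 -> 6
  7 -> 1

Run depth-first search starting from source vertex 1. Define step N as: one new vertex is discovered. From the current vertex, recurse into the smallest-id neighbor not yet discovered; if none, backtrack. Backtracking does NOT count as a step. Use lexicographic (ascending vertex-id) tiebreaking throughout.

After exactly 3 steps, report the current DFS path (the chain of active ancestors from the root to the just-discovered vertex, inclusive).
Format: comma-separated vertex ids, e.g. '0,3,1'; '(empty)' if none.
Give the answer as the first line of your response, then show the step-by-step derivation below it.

1,4,0

step 1: discover 1; path=1; order=1
step 2: discover 4; path=1>4; order=1,4
step 3: discover 0; path=1>4>0; order=1,4,0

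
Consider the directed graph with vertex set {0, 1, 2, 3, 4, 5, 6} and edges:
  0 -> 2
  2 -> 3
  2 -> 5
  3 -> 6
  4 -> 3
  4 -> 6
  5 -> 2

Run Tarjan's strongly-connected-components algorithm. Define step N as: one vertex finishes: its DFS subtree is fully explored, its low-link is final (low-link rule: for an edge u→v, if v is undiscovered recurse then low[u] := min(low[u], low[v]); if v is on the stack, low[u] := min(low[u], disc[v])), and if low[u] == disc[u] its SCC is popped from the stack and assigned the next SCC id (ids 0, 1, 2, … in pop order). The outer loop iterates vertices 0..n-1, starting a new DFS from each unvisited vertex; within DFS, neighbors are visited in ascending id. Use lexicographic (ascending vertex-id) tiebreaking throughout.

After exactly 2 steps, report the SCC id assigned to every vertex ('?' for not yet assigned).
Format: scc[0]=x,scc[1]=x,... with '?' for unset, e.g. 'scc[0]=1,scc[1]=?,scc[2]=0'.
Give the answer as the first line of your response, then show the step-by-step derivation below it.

scc[0]=?,scc[1]=?,scc[2]=?,scc[3]=1,scc[4]=?,scc[5]=?,scc[6]=0

step 1: low=(low[0]=0,low[1]=?,low[2]=1,low[3]=2,low[4]=?,low[5]=?,low[6]=3); scc=(scc[0]=?,scc[1]=?,scc[2]=?,scc[3]=?,scc[4]=?,scc[5]=?,scc[6]=0)
step 2: low=(low[0]=0,low[1]=?,low[2]=1,low[3]=2,low[4]=?,low[5]=?,low[6]=3); scc=(scc[0]=?,scc[1]=?,scc[2]=?,scc[3]=1,scc[4]=?,scc[5]=?,scc[6]=0)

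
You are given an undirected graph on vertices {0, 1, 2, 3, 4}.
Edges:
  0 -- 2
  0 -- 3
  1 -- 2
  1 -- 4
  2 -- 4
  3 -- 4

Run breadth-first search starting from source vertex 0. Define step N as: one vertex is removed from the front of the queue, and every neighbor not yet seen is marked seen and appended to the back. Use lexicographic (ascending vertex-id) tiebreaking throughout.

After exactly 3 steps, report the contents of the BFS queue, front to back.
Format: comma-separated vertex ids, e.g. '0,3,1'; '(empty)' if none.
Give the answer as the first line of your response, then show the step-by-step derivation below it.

1,4

step 1: dequeue 0; queue=[2,3]; order=0
step 2: dequeue 2; queue=[3,1,4]; order=0,2
step 3: dequeue 3; queue=[1,4]; order=0,2,3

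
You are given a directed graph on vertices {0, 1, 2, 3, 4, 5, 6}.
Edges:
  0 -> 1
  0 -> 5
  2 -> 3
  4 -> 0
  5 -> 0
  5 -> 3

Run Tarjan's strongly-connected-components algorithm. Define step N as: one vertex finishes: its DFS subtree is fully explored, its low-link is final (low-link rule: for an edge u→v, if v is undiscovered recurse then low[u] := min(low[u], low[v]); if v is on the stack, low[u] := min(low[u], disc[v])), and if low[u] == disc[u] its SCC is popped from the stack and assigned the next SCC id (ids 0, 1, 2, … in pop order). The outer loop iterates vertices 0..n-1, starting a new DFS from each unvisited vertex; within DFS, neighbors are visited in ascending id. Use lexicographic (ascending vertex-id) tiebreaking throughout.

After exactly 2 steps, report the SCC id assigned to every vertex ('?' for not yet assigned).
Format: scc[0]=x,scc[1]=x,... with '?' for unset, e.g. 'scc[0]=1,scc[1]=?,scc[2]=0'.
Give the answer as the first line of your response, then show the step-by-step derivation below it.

scc[0]=?,scc[1]=0,scc[2]=?,scc[3]=1,scc[4]=?,scc[5]=?,scc[6]=?

step 1: low=(low[0]=0,low[1]=1,low[2]=?,low[3]=?,low[4]=?,low[5]=?,low[6]=?); scc=(scc[0]=?,scc[1]=0,scc[2]=?,scc[3]=?,scc[4]=?,scc[5]=?,scc[6]=?)
step 2: low=(low[0]=0,low[1]=1,low[2]=?,low[3]=3,low[4]=?,low[5]=0,low[6]=?); scc=(scc[0]=?,scc[1]=0,scc[2]=?,scc[3]=1,scc[4]=?,scc[5]=?,scc[6]=?)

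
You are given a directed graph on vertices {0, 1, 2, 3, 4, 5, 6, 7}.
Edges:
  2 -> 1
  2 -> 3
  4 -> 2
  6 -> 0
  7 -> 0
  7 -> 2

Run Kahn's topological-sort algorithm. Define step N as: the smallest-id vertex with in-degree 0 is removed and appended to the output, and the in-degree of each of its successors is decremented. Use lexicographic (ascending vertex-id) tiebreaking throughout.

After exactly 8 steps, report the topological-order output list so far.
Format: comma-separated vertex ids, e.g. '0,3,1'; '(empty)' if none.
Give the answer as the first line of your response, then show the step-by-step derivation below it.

4,5,6,7,0,2,1,3

step 1: output 4; order=[4]; indeg=(2,1,1,1,0,0,0,0)
step 2: output 5; order=[4,5]; indeg=(2,1,1,1,0,0,0,0)
step 3: output 6; order=[4,5,6]; indeg=(1,1,1,1,0,0,0,0)
step 4: output 7; order=[4,5,6,7]; indeg=(0,1,0,1,0,0,0,0)
step 5: output 0; order=[4,5,6,7,0]; indeg=(0,1,0,1,0,0,0,0)
step 6: output 2; order=[4,5,6,7,0,2]; indeg=(0,0,0,0,0,0,0,0)
step 7: output 1; order=[4,5,6,7,0,2,1]; indeg=(0,0,0,0,0,0,0,0)
step 8: output 3; order=[4,5,6,7,0,2,1,3]; indeg=(0,0,0,0,0,0,0,0)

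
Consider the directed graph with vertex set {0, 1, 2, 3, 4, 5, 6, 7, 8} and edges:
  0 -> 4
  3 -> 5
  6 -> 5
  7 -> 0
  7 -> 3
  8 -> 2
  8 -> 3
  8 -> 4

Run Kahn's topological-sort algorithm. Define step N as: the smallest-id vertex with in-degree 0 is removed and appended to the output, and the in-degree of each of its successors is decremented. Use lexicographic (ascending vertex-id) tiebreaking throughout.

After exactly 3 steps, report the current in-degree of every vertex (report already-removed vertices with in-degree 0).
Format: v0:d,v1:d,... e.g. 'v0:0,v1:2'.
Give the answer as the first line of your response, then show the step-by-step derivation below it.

v0:0,v1:0,v2:1,v3:1,v4:2,v5:1,v6:0,v7:0,v8:0

step 1: output 1; order=[1]; indeg=(1,0,1,2,2,2,0,0,0)
step 2: output 6; order=[1,6]; indeg=(1,0,1,2,2,1,0,0,0)
step 3: output 7; order=[1,6,7]; indeg=(0,0,1,1,2,1,0,0,0)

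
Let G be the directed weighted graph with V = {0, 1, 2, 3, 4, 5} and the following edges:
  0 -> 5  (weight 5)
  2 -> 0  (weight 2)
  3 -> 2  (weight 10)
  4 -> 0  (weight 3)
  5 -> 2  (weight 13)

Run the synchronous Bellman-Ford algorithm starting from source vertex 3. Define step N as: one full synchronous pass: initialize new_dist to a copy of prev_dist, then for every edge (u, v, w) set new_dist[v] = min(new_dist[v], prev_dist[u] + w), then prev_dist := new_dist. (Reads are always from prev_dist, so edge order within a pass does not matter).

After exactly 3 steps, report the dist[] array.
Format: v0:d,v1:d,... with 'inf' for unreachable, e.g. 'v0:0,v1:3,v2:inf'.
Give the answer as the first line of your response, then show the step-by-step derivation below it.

v0:12,v1:inf,v2:10,v3:0,v4:inf,v5:17

step 1: dist = v0:inf,v1:inf,v2:10,v3:0,v4:inf,v5:inf
step 2: dist = v0:12,v1:inf,v2:10,v3:0,v4:inf,v5:inf
step 3: dist = v0:12,v1:inf,v2:10,v3:0,v4:inf,v5:17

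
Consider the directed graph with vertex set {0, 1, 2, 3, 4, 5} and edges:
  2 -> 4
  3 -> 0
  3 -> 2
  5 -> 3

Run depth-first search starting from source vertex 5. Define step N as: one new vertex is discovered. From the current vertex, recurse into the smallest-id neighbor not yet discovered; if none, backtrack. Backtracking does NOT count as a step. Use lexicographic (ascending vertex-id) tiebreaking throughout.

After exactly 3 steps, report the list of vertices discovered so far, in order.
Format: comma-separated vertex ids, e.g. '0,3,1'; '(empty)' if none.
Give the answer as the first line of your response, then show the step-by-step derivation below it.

5,3,0

step 1: discover 5; path=5; order=5
step 2: discover 3; path=5>3; order=5,3
step 3: discover 0; path=5>3>0; order=5,3,0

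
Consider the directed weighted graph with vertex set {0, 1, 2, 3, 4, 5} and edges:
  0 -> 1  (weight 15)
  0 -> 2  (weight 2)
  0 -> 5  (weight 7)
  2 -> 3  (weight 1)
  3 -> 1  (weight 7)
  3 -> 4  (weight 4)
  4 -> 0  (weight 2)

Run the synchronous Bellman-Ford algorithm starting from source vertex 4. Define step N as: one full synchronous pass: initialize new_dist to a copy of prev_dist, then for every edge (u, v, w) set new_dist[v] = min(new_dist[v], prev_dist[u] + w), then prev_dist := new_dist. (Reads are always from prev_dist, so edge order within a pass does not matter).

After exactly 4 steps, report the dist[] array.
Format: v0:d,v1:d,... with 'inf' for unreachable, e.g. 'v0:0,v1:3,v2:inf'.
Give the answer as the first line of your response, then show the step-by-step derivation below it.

v0:2,v1:12,v2:4,v3:5,v4:0,v5:9

step 1: dist = v0:2,v1:inf,v2:inf,v3:inf,v4:0,v5:inf
step 2: dist = v0:2,v1:17,v2:4,v3:inf,v4:0,v5:9
step 3: dist = v0:2,v1:17,v2:4,v3:5,v4:0,v5:9
step 4: dist = v0:2,v1:12,v2:4,v3:5,v4:0,v5:9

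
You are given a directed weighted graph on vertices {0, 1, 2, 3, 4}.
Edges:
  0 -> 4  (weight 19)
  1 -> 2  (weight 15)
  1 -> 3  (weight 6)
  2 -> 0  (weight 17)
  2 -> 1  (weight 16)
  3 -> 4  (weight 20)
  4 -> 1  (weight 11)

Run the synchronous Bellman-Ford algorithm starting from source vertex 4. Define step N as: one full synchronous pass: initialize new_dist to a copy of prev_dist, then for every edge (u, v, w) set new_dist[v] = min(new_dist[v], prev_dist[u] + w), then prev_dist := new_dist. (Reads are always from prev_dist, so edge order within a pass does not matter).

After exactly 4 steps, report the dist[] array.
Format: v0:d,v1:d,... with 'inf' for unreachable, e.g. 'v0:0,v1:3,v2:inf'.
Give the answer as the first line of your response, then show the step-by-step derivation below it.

v0:43,v1:11,v2:26,v3:17,v4:0

step 1: dist = v0:inf,v1:11,v2:inf,v3:inf,v4:0
step 2: dist = v0:inf,v1:11,v2:26,v3:17,v4:0
step 3: dist = v0:43,v1:11,v2:26,v3:17,v4:0
step 4: dist = v0:43,v1:11,v2:26,v3:17,v4:0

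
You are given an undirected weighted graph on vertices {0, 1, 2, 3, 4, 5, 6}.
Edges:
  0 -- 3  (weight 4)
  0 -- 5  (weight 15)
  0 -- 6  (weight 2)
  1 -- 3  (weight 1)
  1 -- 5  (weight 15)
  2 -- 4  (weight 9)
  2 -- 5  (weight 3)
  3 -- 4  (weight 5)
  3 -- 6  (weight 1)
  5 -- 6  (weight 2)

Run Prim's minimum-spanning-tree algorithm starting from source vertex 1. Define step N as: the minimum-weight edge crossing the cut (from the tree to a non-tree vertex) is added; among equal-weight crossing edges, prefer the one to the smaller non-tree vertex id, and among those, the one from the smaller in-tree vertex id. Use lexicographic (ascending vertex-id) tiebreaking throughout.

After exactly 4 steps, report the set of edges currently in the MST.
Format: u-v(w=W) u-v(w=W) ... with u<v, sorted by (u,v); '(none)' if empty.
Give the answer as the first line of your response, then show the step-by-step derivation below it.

0-6(w=2) 1-3(w=1) 3-6(w=1) 5-6(w=2)

step 1: add edge 1-3 (w=1); MST = {1-3(w=1)}
step 2: add edge 3-6 (w=1); MST = {1-3(w=1) 3-6(w=1)}
step 3: add edge 0-6 (w=2); MST = {0-6(w=2) 1-3(w=1) 3-6(w=1)}
step 4: add edge 5-6 (w=2); MST = {0-6(w=2) 1-3(w=1) 3-6(w=1) 5-6(w=2)}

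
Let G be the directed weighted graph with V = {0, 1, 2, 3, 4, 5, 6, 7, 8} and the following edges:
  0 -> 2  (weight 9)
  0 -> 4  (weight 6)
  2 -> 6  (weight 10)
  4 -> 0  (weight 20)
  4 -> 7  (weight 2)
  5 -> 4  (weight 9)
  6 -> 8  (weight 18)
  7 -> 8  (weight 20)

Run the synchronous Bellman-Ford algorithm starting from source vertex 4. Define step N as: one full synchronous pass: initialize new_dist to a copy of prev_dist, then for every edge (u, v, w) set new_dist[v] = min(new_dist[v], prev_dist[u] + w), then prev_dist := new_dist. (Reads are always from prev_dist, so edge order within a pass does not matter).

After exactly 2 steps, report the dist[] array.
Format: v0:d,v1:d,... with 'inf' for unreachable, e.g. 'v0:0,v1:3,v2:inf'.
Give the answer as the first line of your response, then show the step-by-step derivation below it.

v0:20,v1:inf,v2:29,v3:inf,v4:0,v5:inf,v6:inf,v7:2,v8:22

step 1: dist = v0:20,v1:inf,v2:inf,v3:inf,v4:0,v5:inf,v6:inf,v7:2,v8:inf
step 2: dist = v0:20,v1:inf,v2:29,v3:inf,v4:0,v5:inf,v6:inf,v7:2,v8:22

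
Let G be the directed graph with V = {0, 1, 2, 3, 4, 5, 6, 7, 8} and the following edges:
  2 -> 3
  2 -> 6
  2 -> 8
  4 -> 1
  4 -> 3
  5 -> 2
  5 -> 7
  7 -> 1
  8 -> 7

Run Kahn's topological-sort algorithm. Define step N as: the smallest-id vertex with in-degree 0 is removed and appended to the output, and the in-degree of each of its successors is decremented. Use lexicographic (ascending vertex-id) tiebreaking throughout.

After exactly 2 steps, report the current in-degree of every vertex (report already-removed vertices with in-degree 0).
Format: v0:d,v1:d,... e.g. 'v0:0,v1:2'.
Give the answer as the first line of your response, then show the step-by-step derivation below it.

v0:0,v1:1,v2:1,v3:1,v4:0,v5:0,v6:1,v7:2,v8:1

step 1: output 0; order=[0]; indeg=(0,2,1,2,0,0,1,2,1)
step 2: output 4; order=[0,4]; indeg=(0,1,1,1,0,0,1,2,1)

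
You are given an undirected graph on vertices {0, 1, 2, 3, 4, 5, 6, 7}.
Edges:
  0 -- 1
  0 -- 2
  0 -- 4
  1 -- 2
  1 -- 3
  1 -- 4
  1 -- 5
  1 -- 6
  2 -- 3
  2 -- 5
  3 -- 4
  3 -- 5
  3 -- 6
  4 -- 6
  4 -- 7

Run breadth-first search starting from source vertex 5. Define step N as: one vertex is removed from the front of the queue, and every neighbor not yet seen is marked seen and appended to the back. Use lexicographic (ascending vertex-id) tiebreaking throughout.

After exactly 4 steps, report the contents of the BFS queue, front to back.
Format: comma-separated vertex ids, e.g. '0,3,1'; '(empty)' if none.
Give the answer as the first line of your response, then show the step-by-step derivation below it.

0,4,6

step 1: dequeue 5; queue=[1,2,3]; order=5
step 2: dequeue 1; queue=[2,3,0,4,6]; order=5,1
step 3: dequeue 2; queue=[3,0,4,6]; order=5,1,2
step 4: dequeue 3; queue=[0,4,6]; order=5,1,2,3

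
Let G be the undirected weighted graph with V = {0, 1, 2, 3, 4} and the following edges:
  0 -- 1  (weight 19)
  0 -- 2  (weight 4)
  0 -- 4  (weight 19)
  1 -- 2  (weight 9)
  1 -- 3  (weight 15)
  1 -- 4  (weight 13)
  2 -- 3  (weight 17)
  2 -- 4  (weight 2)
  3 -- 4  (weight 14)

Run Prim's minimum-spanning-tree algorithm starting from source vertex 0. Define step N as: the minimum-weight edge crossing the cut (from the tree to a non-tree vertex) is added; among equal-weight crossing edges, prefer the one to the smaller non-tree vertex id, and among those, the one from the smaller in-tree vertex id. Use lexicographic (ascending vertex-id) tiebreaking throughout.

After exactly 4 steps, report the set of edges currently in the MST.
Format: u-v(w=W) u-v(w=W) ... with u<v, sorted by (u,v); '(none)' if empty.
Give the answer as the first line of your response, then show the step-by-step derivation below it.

0-2(w=4) 1-2(w=9) 2-4(w=2) 3-4(w=14)

step 1: add edge 0-2 (w=4); MST = {0-2(w=4)}
step 2: add edge 2-4 (w=2); MST = {0-2(w=4) 2-4(w=2)}
step 3: add edge 1-2 (w=9); MST = {0-2(w=4) 1-2(w=9) 2-4(w=2)}
step 4: add edge 3-4 (w=14); MST = {0-2(w=4) 1-2(w=9) 2-4(w=2) 3-4(w=14)}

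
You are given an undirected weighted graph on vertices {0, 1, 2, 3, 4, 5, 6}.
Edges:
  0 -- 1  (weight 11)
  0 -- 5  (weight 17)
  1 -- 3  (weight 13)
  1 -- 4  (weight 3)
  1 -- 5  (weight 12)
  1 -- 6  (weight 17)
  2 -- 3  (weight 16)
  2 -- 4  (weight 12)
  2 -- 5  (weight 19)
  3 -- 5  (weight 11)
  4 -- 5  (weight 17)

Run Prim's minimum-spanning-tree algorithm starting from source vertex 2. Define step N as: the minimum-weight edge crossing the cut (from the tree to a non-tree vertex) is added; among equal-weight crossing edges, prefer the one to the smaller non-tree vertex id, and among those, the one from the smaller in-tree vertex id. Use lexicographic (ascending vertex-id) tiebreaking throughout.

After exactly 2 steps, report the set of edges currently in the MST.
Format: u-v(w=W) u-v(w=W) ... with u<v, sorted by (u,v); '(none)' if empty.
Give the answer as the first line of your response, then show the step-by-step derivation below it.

1-4(w=3) 2-4(w=12)

step 1: add edge 2-4 (w=12); MST = {2-4(w=12)}
step 2: add edge 1-4 (w=3); MST = {1-4(w=3) 2-4(w=12)}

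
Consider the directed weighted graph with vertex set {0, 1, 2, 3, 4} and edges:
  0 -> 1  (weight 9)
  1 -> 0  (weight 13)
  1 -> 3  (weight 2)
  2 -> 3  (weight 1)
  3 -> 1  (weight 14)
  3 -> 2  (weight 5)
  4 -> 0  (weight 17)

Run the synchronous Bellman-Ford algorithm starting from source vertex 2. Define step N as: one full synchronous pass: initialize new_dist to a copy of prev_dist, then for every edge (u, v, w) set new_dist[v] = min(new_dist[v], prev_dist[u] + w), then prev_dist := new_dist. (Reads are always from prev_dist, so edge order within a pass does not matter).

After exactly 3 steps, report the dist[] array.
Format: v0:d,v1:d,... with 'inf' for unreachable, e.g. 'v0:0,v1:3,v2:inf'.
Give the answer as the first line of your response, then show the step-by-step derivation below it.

v0:28,v1:15,v2:0,v3:1,v4:inf

step 1: dist = v0:inf,v1:inf,v2:0,v3:1,v4:inf
step 2: dist = v0:inf,v1:15,v2:0,v3:1,v4:inf
step 3: dist = v0:28,v1:15,v2:0,v3:1,v4:inf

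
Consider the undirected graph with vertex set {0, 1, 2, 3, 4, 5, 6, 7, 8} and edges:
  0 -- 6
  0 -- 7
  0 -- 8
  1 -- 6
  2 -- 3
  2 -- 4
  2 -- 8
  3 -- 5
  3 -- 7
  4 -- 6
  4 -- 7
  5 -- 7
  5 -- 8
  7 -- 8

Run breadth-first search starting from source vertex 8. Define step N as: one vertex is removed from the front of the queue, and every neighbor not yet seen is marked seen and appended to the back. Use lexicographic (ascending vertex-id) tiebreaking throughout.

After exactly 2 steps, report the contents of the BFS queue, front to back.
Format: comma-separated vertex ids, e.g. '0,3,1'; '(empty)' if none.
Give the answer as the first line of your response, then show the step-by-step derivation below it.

2,5,7,6

step 1: dequeue 8; queue=[0,2,5,7]; order=8
step 2: dequeue 0; queue=[2,5,7,6]; order=8,0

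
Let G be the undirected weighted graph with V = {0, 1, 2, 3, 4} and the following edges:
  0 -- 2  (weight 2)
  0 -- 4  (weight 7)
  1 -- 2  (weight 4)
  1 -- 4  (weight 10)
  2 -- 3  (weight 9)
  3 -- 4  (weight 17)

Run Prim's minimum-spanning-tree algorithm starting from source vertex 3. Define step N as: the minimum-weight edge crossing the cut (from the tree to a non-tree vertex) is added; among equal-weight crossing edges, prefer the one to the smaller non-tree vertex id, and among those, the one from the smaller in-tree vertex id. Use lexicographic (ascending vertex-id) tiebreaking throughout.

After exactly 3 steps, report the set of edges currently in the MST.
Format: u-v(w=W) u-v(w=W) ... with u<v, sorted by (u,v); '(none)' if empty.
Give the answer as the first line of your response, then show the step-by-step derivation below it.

0-2(w=2) 1-2(w=4) 2-3(w=9)

step 1: add edge 2-3 (w=9); MST = {2-3(w=9)}
step 2: add edge 0-2 (w=2); MST = {0-2(w=2) 2-3(w=9)}
step 3: add edge 1-2 (w=4); MST = {0-2(w=2) 1-2(w=4) 2-3(w=9)}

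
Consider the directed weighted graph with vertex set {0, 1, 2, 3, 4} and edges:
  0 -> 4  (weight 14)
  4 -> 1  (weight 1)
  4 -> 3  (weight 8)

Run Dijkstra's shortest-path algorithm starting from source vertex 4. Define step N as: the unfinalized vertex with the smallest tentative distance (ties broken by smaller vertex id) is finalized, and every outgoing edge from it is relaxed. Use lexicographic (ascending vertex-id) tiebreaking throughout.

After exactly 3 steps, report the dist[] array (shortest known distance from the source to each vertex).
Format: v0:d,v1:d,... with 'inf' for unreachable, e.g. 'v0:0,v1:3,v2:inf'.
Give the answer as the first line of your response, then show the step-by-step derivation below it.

v0:inf,v1:1,v2:inf,v3:8,v4:0

step 1: dist = v0:inf,v1:1,v2:inf,v3:8,v4:0
step 2: dist = v0:inf,v1:1,v2:inf,v3:8,v4:0
step 3: dist = v0:inf,v1:1,v2:inf,v3:8,v4:0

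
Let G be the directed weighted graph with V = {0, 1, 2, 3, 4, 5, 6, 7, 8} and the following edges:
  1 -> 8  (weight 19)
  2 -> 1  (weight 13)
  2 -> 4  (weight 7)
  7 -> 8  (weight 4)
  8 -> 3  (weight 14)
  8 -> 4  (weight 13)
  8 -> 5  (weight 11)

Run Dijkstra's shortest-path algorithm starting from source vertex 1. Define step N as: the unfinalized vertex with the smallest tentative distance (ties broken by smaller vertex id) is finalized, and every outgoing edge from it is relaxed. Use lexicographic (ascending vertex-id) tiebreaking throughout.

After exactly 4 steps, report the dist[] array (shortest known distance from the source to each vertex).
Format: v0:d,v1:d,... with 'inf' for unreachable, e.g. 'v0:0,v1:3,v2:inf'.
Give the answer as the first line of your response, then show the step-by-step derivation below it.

v0:inf,v1:0,v2:inf,v3:33,v4:32,v5:30,v6:inf,v7:inf,v8:19

step 1: dist = v0:inf,v1:0,v2:inf,v3:inf,v4:inf,v5:inf,v6:inf,v7:inf,v8:19
step 2: dist = v0:inf,v1:0,v2:inf,v3:33,v4:32,v5:30,v6:inf,v7:inf,v8:19
step 3: dist = v0:inf,v1:0,v2:inf,v3:33,v4:32,v5:30,v6:inf,v7:inf,v8:19
step 4: dist = v0:inf,v1:0,v2:inf,v3:33,v4:32,v5:30,v6:inf,v7:inf,v8:19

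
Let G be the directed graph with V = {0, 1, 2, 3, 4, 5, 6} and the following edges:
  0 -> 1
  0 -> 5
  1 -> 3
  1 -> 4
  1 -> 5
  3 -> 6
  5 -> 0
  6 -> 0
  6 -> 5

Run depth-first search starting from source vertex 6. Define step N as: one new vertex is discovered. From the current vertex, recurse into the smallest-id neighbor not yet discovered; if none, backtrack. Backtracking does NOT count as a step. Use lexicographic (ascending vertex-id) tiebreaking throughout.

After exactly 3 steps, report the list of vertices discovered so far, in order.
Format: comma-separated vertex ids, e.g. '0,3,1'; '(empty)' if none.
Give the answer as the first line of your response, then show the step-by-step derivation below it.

6,0,1

step 1: discover 6; path=6; order=6
step 2: discover 0; path=6>0; order=6,0
step 3: discover 1; path=6>0>1; order=6,0,1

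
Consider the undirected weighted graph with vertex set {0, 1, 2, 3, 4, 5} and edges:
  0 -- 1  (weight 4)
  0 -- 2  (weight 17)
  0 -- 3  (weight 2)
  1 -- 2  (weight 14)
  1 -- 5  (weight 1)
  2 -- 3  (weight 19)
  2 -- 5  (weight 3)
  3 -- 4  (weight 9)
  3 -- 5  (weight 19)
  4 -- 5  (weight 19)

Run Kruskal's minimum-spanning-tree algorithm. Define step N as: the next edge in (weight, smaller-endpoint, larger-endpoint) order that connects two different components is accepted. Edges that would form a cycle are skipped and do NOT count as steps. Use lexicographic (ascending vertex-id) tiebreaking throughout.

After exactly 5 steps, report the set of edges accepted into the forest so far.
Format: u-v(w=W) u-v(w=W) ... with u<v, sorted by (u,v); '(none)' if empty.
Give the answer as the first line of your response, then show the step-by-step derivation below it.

0-1(w=4) 0-3(w=2) 1-5(w=1) 2-5(w=3) 3-4(w=9)

step 1: add edge 1-5 (w=1); MST = {1-5(w=1)}
step 2: add edge 0-3 (w=2); MST = {0-3(w=2) 1-5(w=1)}
step 3: add edge 2-5 (w=3); MST = {0-3(w=2) 1-5(w=1) 2-5(w=3)}
step 4: add edge 0-1 (w=4); MST = {0-1(w=4) 0-3(w=2) 1-5(w=1) 2-5(w=3)}
step 5: add edge 3-4 (w=9); MST = {0-1(w=4) 0-3(w=2) 1-5(w=1) 2-5(w=3) 3-4(w=9)}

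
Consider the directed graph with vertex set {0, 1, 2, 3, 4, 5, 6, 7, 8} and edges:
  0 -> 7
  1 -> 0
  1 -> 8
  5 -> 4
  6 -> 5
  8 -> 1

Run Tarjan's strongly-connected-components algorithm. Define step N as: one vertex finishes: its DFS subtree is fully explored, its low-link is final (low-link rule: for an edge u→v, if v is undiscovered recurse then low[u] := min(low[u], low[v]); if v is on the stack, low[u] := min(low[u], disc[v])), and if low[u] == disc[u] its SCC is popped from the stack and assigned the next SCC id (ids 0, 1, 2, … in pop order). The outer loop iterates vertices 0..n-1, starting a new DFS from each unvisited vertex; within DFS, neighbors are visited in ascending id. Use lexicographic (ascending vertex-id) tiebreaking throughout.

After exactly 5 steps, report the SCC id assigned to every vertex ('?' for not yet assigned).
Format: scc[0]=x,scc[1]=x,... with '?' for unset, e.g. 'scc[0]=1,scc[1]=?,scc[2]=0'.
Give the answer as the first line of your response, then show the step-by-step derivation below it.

scc[0]=1,scc[1]=2,scc[2]=3,scc[3]=?,scc[4]=?,scc[5]=?,scc[6]=?,scc[7]=0,scc[8]=2

step 1: low=(low[0]=0,low[1]=?,low[2]=?,low[3]=?,low[4]=?,low[5]=?,low[6]=?,low[7]=1,low[8]=?); scc=(scc[0]=?,scc[1]=?,scc[2]=?,scc[3]=?,scc[4]=?,scc[5]=?,scc[6]=?,scc[7]=0,scc[8]=?)
step 2: low=(low[0]=0,low[1]=?,low[2]=?,low[3]=?,low[4]=?,low[5]=?,low[6]=?,low[7]=1,low[8]=?); scc=(scc[0]=1,scc[1]=?,scc[2]=?,scc[3]=?,scc[4]=?,scc[5]=?,scc[6]=?,scc[7]=0,scc[8]=?)
step 3: low=(low[0]=0,low[1]=2,low[2]=?,low[3]=?,low[4]=?,low[5]=?,low[6]=?,low[7]=1,low[8]=2); scc=(scc[0]=1,scc[1]=?,scc[2]=?,scc[3]=?,scc[4]=?,scc[5]=?,scc[6]=?,scc[7]=0,scc[8]=?)
step 4: low=(low[0]=0,low[1]=2,low[2]=?,low[3]=?,low[4]=?,low[5]=?,low[6]=?,low[7]=1,low[8]=2); scc=(scc[0]=1,scc[1]=2,scc[2]=?,scc[3]=?,scc[4]=?,scc[5]=?,scc[6]=?,scc[7]=0,scc[8]=2)
step 5: low=(low[0]=0,low[1]=2,low[2]=4,low[3]=?,low[4]=?,low[5]=?,low[6]=?,low[7]=1,low[8]=2); scc=(scc[0]=1,scc[1]=2,scc[2]=3,scc[3]=?,scc[4]=?,scc[5]=?,scc[6]=?,scc[7]=0,scc[8]=2)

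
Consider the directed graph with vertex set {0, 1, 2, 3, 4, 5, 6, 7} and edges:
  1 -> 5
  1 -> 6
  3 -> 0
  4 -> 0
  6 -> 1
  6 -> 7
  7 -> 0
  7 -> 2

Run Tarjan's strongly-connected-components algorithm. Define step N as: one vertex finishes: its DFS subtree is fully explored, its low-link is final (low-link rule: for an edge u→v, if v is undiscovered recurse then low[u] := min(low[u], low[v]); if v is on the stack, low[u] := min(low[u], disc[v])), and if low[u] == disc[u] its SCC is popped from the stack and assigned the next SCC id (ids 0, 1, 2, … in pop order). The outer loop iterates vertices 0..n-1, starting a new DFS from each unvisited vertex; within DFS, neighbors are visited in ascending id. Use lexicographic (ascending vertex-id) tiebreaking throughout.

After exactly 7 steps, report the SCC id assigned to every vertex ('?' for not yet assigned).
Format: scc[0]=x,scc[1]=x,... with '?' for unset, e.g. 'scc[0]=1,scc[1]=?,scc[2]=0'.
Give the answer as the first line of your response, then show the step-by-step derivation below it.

scc[0]=0,scc[1]=4,scc[2]=2,scc[3]=5,scc[4]=?,scc[5]=1,scc[6]=4,scc[7]=3

step 1: low=(low[0]=0,low[1]=?,low[2]=?,low[3]=?,low[4]=?,low[5]=?,low[6]=?,low[7]=?); scc=(scc[0]=0,scc[1]=?,scc[2]=?,scc[3]=?,scc[4]=?,scc[5]=?,scc[6]=?,scc[7]=?)
step 2: low=(low[0]=0,low[1]=1,low[2]=?,low[3]=?,low[4]=?,low[5]=2,low[6]=?,low[7]=?); scc=(scc[0]=0,scc[1]=?,scc[2]=?,scc[3]=?,scc[4]=?,scc[5]=1,scc[6]=?,scc[7]=?)
step 3: low=(low[0]=0,low[1]=1,low[2]=5,low[3]=?,low[4]=?,low[5]=2,low[6]=1,low[7]=4); scc=(scc[0]=0,scc[1]=?,scc[2]=2,scc[3]=?,scc[4]=?,scc[5]=1,scc[6]=?,scc[7]=?)
step 4: low=(low[0]=0,low[1]=1,low[2]=5,low[3]=?,low[4]=?,low[5]=2,low[6]=1,low[7]=4); scc=(scc[0]=0,scc[1]=?,scc[2]=2,scc[3]=?,scc[4]=?,scc[5]=1,scc[6]=?,scc[7]=3)
step 5: low=(low[0]=0,low[1]=1,low[2]=5,low[3]=?,low[4]=?,low[5]=2,low[6]=1,low[7]=4); scc=(scc[0]=0,scc[1]=?,scc[2]=2,scc[3]=?,scc[4]=?,scc[5]=1,scc[6]=?,scc[7]=3)
step 6: low=(low[0]=0,low[1]=1,low[2]=5,low[3]=?,low[4]=?,low[5]=2,low[6]=1,low[7]=4); scc=(scc[0]=0,scc[1]=4,scc[2]=2,scc[3]=?,scc[4]=?,scc[5]=1,scc[6]=4,scc[7]=3)
step 7: low=(low[0]=0,low[1]=1,low[2]=5,low[3]=6,low[4]=?,low[5]=2,low[6]=1,low[7]=4); scc=(scc[0]=0,scc[1]=4,scc[2]=2,scc[3]=5,scc[4]=?,scc[5]=1,scc[6]=4,scc[7]=3)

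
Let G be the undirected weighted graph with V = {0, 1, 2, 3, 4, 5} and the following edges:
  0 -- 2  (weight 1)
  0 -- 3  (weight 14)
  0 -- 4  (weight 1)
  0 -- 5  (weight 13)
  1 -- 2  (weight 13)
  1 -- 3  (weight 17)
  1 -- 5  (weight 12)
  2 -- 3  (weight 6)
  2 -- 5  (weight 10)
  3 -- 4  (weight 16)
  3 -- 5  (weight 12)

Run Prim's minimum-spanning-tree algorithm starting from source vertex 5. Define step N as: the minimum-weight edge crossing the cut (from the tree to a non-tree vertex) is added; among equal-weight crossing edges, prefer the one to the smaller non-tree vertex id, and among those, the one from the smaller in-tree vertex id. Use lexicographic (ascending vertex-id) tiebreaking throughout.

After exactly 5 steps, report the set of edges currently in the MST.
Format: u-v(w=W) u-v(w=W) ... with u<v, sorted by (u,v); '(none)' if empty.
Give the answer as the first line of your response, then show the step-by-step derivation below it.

0-2(w=1) 0-4(w=1) 1-5(w=12) 2-3(w=6) 2-5(w=10)

step 1: add edge 2-5 (w=10); MST = {2-5(w=10)}
step 2: add edge 0-2 (w=1); MST = {0-2(w=1) 2-5(w=10)}
step 3: add edge 0-4 (w=1); MST = {0-2(w=1) 0-4(w=1) 2-5(w=10)}
step 4: add edge 2-3 (w=6); MST = {0-2(w=1) 0-4(w=1) 2-3(w=6) 2-5(w=10)}
step 5: add edge 1-5 (w=12); MST = {0-2(w=1) 0-4(w=1) 1-5(w=12) 2-3(w=6) 2-5(w=10)}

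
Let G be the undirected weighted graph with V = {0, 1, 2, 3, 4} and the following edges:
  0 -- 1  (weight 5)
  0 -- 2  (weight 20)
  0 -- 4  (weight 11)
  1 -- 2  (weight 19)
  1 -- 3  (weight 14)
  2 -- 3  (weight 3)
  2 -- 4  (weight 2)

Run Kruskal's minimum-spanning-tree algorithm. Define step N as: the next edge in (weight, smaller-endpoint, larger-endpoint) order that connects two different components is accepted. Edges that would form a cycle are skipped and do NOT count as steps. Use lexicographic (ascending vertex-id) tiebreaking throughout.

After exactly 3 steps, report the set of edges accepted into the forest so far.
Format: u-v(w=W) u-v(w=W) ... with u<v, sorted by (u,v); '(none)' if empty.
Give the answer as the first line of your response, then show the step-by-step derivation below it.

0-1(w=5) 2-3(w=3) 2-4(w=2)

step 1: add edge 2-4 (w=2); MST = {2-4(w=2)}
step 2: add edge 2-3 (w=3); MST = {2-3(w=3) 2-4(w=2)}
step 3: add edge 0-1 (w=5); MST = {0-1(w=5) 2-3(w=3) 2-4(w=2)}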